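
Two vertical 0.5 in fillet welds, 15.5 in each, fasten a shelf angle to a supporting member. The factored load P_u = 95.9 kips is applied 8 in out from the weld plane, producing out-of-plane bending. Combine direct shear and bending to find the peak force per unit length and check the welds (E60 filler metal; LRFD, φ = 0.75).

f_max ≈ 10.1 kip/in; NOT adequate

E60XX → F_EXX = 60 ksi.
L_w = 2 × 15.5 = 31 in; section modulus (unit throat) S = 2 × L²/6 = 80.08 in².
Direct shear f_v = P/L_w = 95.9/31 = 3.094 kip/in.
Moment M = P × e = 95.9 × 8 = 767.2 kip·in; bending f_b = M/S = 9.58 kip/in.
f_max = √(f_v² + f_b²) = √(3.094² + 9.58²) = 10.07 kip/in.
φr_n = 0.75 × 0.6 × 60 × (0.707 × 0.5) = 9.544 kip/in → NOT adequate.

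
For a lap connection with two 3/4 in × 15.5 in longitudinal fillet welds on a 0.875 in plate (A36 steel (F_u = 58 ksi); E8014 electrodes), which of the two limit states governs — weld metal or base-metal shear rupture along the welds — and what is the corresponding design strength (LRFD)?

E80XX → F_EXX = 80 ksi.
t_e = 0.707 × 0.75 = 0.5302 in; L = 31 in.
Weld metal: φR_n = 0.75 × 0.6 × 80 × 0.5302 × 31 = 591.8 kips.
Base metal (shear rupture): φR_n = 0.75 × 0.6 × 58 × 0.875 × 31 = 708 kips.
Governing: weld metal.

φR_n ≈ 592 kips (weld metal governs)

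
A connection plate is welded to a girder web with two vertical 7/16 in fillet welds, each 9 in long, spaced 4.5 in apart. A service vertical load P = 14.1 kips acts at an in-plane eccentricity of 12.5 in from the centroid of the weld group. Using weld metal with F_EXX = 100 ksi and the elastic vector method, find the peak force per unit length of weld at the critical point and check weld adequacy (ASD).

Total weld length L_w = 18 in. Treat welds as unit-width lines.
Polar moment about centroid: J = 2[d³/12 + d(b/2)²] = 2[9³/12 + 9×2.25²] = 212.6 in³.
Direct shear f_v = P/L_w = 14.1 / 18 = 0.7833 kip/in (vertical).
Torsion M = P·e = 14.1 × 12.5 = 176.25 kip·in.
Critical point at (x, y) = (2.25, 4.5) from centroid. f_tx = M·y/J = 3.73 kip/in; f_ty = M·x/J = 1.865 kip/in.
Resultant f_max = √[f_tx² + (f_v + f_ty)²] = √[3.73² + (0.7833 + 1.865)²] = 4.575 kip/in.
Capacity per unit length: r_n/Ω = (1/2.0) × 0.6 × 100 × (0.707 × 0.4375) = 9.279 kip/in.
4.575 ≤ 9.279 → adequate.

f_max ≈ 4.57 kip/in; adequate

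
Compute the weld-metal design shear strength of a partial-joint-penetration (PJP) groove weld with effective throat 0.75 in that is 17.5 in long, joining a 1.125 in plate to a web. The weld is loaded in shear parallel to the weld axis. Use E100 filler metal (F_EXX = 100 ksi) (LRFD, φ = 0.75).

Effective throat (given) t_e = 0.75 in.
A_we = 0.75 × 17.5 = 13.12 in².
F_nw = 0.6 F_EXX = 60 ksi.
φR_n = 0.75 × 60 × 13.12 = 590.6 kip.

φR_n ≈ 591 kip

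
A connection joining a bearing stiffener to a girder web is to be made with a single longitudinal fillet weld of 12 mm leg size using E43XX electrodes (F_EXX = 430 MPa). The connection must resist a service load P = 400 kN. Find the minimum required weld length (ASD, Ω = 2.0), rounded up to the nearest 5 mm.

Throat t_e = 0.707 × 12 = 8.484 mm.
r_n/Ω = (0.6 × 430 × 8.484) / 2.0 = 1094 N/mm = 1.094 kN/mm.
L_req = P / (r_n/Ω) = 400 / 1.094 = 365.5 mm total.
Round up → use L = 370 mm.

L = 370 mm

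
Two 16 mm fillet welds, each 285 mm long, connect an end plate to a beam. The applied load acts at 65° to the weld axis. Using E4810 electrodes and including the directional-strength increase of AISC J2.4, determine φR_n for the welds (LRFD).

φR_n ≈ 1990 kN

E48XX → F_EXX = 480 MPa.
t_e = 0.707 × 16 = 11.31 mm; A_we = 11.31 × 570 = 6448 mm².
Directional factor: 1.0 + 0.5 sin^1.5(65°) = 1.431.
F_nw = 0.6 × 480 × 1.431 = 412.2 MPa.
φR_n = 0.75 × 412.2 × 6448 × 10⁻³ = 1994 kN.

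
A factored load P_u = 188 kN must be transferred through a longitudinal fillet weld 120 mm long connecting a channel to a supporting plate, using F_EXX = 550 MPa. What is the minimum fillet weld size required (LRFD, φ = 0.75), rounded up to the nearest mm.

w = 9 mm

Total weld length L = 120 mm.
Required throat t_e = P_u / (φ × 0.6 F_EXX × L) = 188 / (0.75 × 0.6 × 550 × 120 × 10⁻³) = 6.33 mm.
Required leg w = t_e / 0.707 = 8.953 mm → use 9 mm.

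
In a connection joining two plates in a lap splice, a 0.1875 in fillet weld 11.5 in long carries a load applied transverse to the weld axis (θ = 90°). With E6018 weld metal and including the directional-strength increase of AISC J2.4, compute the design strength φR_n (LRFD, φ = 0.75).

E60XX → F_EXX = 60 ksi.
t_e = 0.707 × 0.1875 = 0.1326 in; A_we = 0.1326 × 11.5 = 1.524 in².
Directional factor: 1.0 + 0.5 sin^1.5(90°) = 1.5.
F_nw = 0.6 × 60 × 1.5 = 54 ksi.
φR_n = 0.75 × 54 × 1.524 = 61.74 kips.

φR_n ≈ 61.7 kips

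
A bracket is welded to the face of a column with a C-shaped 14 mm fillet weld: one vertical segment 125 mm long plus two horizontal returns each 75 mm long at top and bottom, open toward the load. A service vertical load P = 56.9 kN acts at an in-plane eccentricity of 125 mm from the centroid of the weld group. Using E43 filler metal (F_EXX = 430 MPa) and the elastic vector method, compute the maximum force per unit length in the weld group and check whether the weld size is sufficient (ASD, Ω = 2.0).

Total weld length L_w = 275 mm. Treat welds as unit-width lines.
Centroid: x̄ = 2×75×37.5 / 275 = 20.45 mm from the vertical weld.
Polar moment about centroid: J = I_x + I_y = [125³/12 + 2×75×62.5²] + [125×20.45² + 2(75³/12 + 75×17.05²)] = 914900 mm³.
Direct shear f_v = P/L_w = 56.9×10³ / 275 = 206.9 N/mm (vertical).
Torsion M = P·e = 56.9×10³ × 125 = 7112500 N·mm.
Critical point at (x, y) = (54.55, 62.5) from centroid. f_tx = M·y/J = 485.9 N/mm; f_ty = M·x/J = 424 N/mm.
Resultant f_max = √[f_tx² + (f_v + f_ty)²] = √[485.9² + (206.9 + 424)²] = 796.4 N/mm.
Capacity per unit length: r_n/Ω = (1/2.0) × 0.6 × 430 × (0.707 × 14) = 1277 N/mm.
796.4 ≤ 1277 → adequate.

f_max ≈ 796 N/mm; adequate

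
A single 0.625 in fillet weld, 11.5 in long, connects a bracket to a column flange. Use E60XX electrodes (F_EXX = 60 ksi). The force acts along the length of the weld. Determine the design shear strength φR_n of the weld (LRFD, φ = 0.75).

φR_n ≈ 137 kip

Effective throat t_e = 0.707 × 0.625 = 0.4419 in.
Total length L = 11.5 in; A_we = 0.4419 × 11.5 = 5.082 in².
F_nw = 0.6 F_EXX = 0.6 × 60 = 36 ksi.
φR_n = 0.75 × 36 × 5.082 = 137.2 kip.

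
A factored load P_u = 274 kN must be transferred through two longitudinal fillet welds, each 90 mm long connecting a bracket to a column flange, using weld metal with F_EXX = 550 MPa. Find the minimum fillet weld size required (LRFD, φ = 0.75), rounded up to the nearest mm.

Total weld length L = 180 mm.
Required throat t_e = P_u / (φ × 0.6 F_EXX × L) = 274 / (0.75 × 0.6 × 550 × 180 × 10⁻³) = 6.15 mm.
Required leg w = t_e / 0.707 = 8.699 mm → use 9 mm.

w = 9 mm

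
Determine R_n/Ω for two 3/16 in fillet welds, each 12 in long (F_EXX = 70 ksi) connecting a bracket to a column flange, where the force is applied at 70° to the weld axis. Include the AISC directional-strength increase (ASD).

t_e = 0.707 × 0.1875 = 0.1326 in; A_we = 0.1326 × 24 = 3.181 in².
Directional factor: 1.0 + 0.5 sin^1.5(70°) = 1.455.
F_nw = 0.6 × 70 × 1.455 = 61.13 ksi.
R_n/Ω = (61.13 × 3.181) / 2.0 = 97.24 kip.

R_n/Ω ≈ 97.2 kip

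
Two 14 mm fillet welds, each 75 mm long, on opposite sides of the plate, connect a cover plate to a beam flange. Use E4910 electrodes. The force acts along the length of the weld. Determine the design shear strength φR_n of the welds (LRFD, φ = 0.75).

φR_n ≈ 327 kN

E49XX → F_EXX = 490 MPa.
Effective throat t_e = 0.707 × 14 = 9.898 mm.
Total length L = 150 mm; A_we = 9.898 × 150 = 1485 mm².
F_nw = 0.6 F_EXX = 0.6 × 490 = 294 MPa.
φR_n = 0.75 × 294 × 1485 × 10⁻³ = 327.4 kN.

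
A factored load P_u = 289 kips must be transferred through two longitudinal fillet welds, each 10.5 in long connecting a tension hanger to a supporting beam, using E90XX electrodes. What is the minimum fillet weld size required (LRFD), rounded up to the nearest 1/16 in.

w = 1/2 in

E90XX → F_EXX = 90 ksi.
Total weld length L = 21 in.
Required throat t_e = P_u / (φ × 0.6 F_EXX × L) = 289 / (0.75 × 0.6 × 90 × 21) = 0.3398 in.
Required leg w = t_e / 0.707 = 0.4806 in → use 1/2 in.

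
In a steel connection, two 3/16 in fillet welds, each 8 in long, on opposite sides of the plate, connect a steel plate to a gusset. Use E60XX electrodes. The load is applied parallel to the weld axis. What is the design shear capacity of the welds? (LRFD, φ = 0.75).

φR_n ≈ 57.3 kip

E60XX → F_EXX = 60 ksi.
Effective throat t_e = 0.707 × 0.1875 = 0.1326 in.
Total length L = 16 in; A_we = 0.1326 × 16 = 2.121 in².
F_nw = 0.6 F_EXX = 0.6 × 60 = 36 ksi.
φR_n = 0.75 × 36 × 2.121 = 57.27 kip.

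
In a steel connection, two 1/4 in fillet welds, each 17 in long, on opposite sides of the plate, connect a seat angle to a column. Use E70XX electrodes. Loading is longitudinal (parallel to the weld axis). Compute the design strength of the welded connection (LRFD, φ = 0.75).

φR_n ≈ 189 kips

E70XX → F_EXX = 70 ksi.
Effective throat t_e = 0.707 × 0.25 = 0.1767 in.
Total length L = 34 in; A_we = 0.1767 × 34 = 6.01 in².
F_nw = 0.6 F_EXX = 0.6 × 70 = 42 ksi.
φR_n = 0.75 × 42 × 6.01 = 189.3 kips.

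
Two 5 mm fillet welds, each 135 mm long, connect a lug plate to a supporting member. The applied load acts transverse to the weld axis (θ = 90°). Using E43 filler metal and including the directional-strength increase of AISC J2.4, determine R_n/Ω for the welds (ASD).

R_n/Ω ≈ 185 kN

E43XX → F_EXX = 430 MPa.
t_e = 0.707 × 5 = 3.535 mm; A_we = 3.535 × 270 = 954.4 mm².
Directional factor: 1.0 + 0.5 sin^1.5(90°) = 1.5.
F_nw = 0.6 × 430 × 1.5 = 387 MPa.
R_n/Ω = (387 × 954.4) / 2.0 × 10⁻³ = 184.7 kN.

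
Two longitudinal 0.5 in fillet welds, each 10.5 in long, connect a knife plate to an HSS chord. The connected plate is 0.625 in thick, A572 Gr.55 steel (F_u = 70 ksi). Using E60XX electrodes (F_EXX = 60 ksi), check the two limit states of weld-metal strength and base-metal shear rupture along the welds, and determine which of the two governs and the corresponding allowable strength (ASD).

t_e = 0.707 × 0.5 = 0.3535 in; L = 21 in.
Weld metal: R_n/Ω = (1/2.0) × 0.6 × 60 × 0.3535 × 21 = 133.6 kips.
Base metal (shear rupture): R_n/Ω = (1/2.0) × 0.6 × 70 × 0.625 × 21 = 275.6 kips.
Governing: weld metal.

R_n/Ω ≈ 134 kips (weld metal governs)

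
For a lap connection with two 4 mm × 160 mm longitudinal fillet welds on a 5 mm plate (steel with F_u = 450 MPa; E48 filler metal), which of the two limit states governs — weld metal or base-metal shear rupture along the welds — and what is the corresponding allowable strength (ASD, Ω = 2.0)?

R_n/Ω ≈ 130 kN (weld metal governs)

E48XX → F_EXX = 480 MPa.
t_e = 0.707 × 4 = 2.828 mm; L = 320 mm.
Weld metal: R_n/Ω = (1/2.0) × 0.6 × 480 × 2.828 × 320 × 10⁻³ = 130.3 kN.
Base metal (shear rupture): R_n/Ω = (1/2.0) × 0.6 × 450 × 5 × 320 × 10⁻³ = 216 kN.
Governing: weld metal.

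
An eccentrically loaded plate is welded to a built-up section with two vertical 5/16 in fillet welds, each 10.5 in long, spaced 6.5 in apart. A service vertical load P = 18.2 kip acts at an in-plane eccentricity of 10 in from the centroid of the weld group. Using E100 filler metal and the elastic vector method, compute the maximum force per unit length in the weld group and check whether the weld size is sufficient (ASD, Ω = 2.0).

E100XX → F_EXX = 100 ksi.
Total weld length L_w = 21 in. Treat welds as unit-width lines.
Polar moment about centroid: J = 2[d³/12 + d(b/2)²] = 2[10.5³/12 + 10.5×3.25²] = 414.8 in³.
Direct shear f_v = P/L_w = 18.2 / 21 = 0.8667 kip/in (vertical).
Torsion M = P·e = 18.2 × 10 = 182 kip·in.
Critical point at (x, y) = (3.25, 5.25) from centroid. f_tx = M·y/J = 2.304 kip/in; f_ty = M·x/J = 1.426 kip/in.
Resultant f_max = √[f_tx² + (f_v + f_ty)²] = √[2.304² + (0.8667 + 1.426)²] = 3.25 kip/in.
Capacity per unit length: r_n/Ω = (1/2.0) × 0.6 × 100 × (0.707 × 0.3125) = 6.628 kip/in.
3.25 ≤ 6.628 → adequate.

f_max ≈ 3.25 kip/in; adequate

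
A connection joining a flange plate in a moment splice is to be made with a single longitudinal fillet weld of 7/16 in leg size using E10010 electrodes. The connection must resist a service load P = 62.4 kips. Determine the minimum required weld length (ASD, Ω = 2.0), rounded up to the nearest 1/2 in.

E100XX → F_EXX = 100 ksi.
Throat t_e = 0.707 × 0.4375 = 0.3093 in.
r_n/Ω = (0.6 × 100 × 0.3093) / 2.0 = 9.279 kip/in.
L_req = P / (r_n/Ω) = 62.4 / 9.279 = 6.725 in total.
Round up → use L = 7 in.

L = 7 in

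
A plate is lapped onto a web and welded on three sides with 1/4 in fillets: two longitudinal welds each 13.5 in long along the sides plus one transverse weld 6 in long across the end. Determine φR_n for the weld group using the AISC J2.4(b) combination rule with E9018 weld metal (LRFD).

φR_n ≈ 236 kips

E90XX → F_EXX = 90 ksi.
t_e = 0.707 × 0.25 = 0.1767 in.
R_nwl = 0.6 × 90 × 0.1767 × 27 = 257.7 kips (longitudinal, 2 welds).
R_nwt = 0.6 × 90 × 0.1767 × 6 = 57.27 kips (transverse, base value).
(i) R_nwl + R_nwt = 315 kips; (ii) 0.85 R_nwl + 1.5 R_nwt = 304.9 kips.
R_n = max = 315 kips [governs: (i)]; φR_n = 236.2 kips.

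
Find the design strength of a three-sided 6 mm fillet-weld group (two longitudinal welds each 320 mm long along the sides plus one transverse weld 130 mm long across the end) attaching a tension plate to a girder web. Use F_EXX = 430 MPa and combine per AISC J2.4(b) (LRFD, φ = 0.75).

t_e = 0.707 × 6 = 4.242 mm.
R_nwl = 0.6 × 430 × 4.242 × 640 × 10⁻³ = 700.4 kN (longitudinal, 2 welds).
R_nwt = 0.6 × 430 × 4.242 × 130 × 10⁻³ = 142.3 kN (transverse, base value).
(i) R_nwl + R_nwt = 842.7 kN; (ii) 0.85 R_nwl + 1.5 R_nwt = 808.8 kN.
R_n = max = 842.7 kN [governs: (i)]; φR_n = 632 kN.

φR_n ≈ 632 kN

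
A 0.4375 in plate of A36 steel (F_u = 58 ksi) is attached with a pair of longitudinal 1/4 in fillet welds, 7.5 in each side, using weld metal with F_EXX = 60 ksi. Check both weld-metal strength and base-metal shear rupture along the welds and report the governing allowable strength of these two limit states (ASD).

t_e = 0.707 × 0.25 = 0.1767 in; L = 15 in.
Weld metal: R_n/Ω = (1/2.0) × 0.6 × 60 × 0.1767 × 15 = 47.72 kip.
Base metal (shear rupture): R_n/Ω = (1/2.0) × 0.6 × 58 × 0.4375 × 15 = 114.2 kip.
Governing: weld metal.

R_n/Ω ≈ 47.7 kip (weld metal governs)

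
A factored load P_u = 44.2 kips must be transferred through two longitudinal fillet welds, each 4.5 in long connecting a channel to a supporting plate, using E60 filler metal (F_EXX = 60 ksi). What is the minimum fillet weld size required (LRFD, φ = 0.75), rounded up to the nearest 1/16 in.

w = 5/16 in

Total weld length L = 9 in.
Required throat t_e = P_u / (φ × 0.6 F_EXX × L) = 44.2 / (0.75 × 0.6 × 60 × 9) = 0.1819 in.
Required leg w = t_e / 0.707 = 0.2573 in → use 5/16 in.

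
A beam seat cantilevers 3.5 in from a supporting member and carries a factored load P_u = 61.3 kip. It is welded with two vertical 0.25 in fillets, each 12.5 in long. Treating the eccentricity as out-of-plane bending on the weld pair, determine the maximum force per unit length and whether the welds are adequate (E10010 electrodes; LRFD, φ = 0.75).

f_max ≈ 4.79 kip/in; adequate

E100XX → F_EXX = 100 ksi.
L_w = 2 × 12.5 = 25 in; section modulus (unit throat) S = 2 × L²/6 = 52.08 in².
Direct shear f_v = P/L_w = 61.3/25 = 2.452 kip/in.
Moment M = P × e = 61.3 × 3.5 = 214.55 kip·in; bending f_b = M/S = 4.119 kip/in.
f_max = √(f_v² + f_b²) = √(2.452² + 4.119²) = 4.794 kip/in.
φr_n = 0.75 × 0.6 × 100 × (0.707 × 0.25) = 7.954 kip/in → adequate.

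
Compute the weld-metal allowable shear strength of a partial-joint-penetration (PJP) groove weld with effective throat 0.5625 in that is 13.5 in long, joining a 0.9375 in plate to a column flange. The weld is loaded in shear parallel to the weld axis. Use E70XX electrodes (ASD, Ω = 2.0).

R_n/Ω ≈ 159 kips

E70XX → F_EXX = 70 ksi.
Effective throat (given) t_e = 0.5625 in.
A_we = 0.5625 × 13.5 = 7.594 in².
F_nw = 0.6 F_EXX = 42 ksi.
R_n/Ω = (42 × 7.594) / 2.0 = 159.5 kips.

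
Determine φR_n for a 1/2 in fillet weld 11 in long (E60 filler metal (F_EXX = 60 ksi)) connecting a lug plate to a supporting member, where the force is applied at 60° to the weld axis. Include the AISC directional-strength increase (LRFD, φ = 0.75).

φR_n ≈ 147 kips

t_e = 0.707 × 0.5 = 0.3535 in; A_we = 0.3535 × 11 = 3.888 in².
Directional factor: 1.0 + 0.5 sin^1.5(60°) = 1.403.
F_nw = 0.6 × 60 × 1.403 = 50.51 ksi.
φR_n = 0.75 × 50.51 × 3.888 = 147.3 kips.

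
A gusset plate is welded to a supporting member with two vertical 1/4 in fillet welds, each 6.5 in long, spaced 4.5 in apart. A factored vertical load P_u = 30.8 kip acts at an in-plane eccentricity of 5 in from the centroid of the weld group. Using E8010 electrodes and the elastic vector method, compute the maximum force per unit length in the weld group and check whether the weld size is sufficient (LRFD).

f_max ≈ 7.08 kip/in; NOT adequate

E80XX → F_EXX = 80 ksi.
Total weld length L_w = 13 in. Treat welds as unit-width lines.
Polar moment about centroid: J = 2[d³/12 + d(b/2)²] = 2[6.5³/12 + 6.5×2.25²] = 111.6 in³.
Direct shear f_v = P/L_w = 30.8 / 13 = 2.369 kip/in (vertical).
Torsion M = P·e = 30.8 × 5 = 154 kip·in.
Critical point at (x, y) = (2.25, 3.25) from centroid. f_tx = M·y/J = 4.485 kip/in; f_ty = M·x/J = 3.105 kip/in.
Resultant f_max = √[f_tx² + (f_v + f_ty)²] = √[4.485² + (2.369 + 3.105)²] = 7.077 kip/in.
Capacity per unit length: φr_n = 0.75 × 0.6 × 80 × (0.707 × 0.25) = 6.363 kip/in.
7.077 > 6.363 → NOT adequate.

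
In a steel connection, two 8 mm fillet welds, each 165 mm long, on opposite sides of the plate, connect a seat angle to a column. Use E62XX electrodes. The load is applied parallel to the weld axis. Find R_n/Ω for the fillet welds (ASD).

R_n/Ω ≈ 347 kN

E62XX → F_EXX = 620 MPa.
Effective throat t_e = 0.707 × 8 = 5.656 mm.
Total length L = 330 mm; A_we = 5.656 × 330 = 1866 mm².
F_nw = 0.6 F_EXX = 0.6 × 620 = 372 MPa.
R_n = 372 × 1866 × 10⁻³ = 694.3 kN; R_n/Ω = 694.3/2.0 = 347.2 kN.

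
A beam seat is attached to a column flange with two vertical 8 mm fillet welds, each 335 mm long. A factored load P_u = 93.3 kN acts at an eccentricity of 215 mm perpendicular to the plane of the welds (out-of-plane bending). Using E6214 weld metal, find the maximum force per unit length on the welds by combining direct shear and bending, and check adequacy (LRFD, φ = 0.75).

f_max ≈ 554 N/mm; adequate

E62XX → F_EXX = 620 MPa.
L_w = 2 × 335 = 670 mm; section modulus (unit throat) S = 2 × L²/6 = 37410 mm².
Direct shear f_v = P/L_w = 93.3×10³/670 = 139.3 N/mm.
Moment M = P × e = 93.3×10³ × 215 = 20060000 N·mm; bending f_b = M/S = 536.2 N/mm.
f_max = √(f_v² + f_b²) = √(139.3² + 536.2²) = 554 N/mm.
φr_n = 0.75 × 0.6 × 620 × (0.707 × 8) = 1578 N/mm → adequate.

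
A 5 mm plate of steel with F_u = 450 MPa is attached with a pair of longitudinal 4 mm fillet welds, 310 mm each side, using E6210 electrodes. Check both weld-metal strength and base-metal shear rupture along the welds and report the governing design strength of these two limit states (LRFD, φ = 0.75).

E62XX → F_EXX = 620 MPa.
t_e = 0.707 × 4 = 2.828 mm; L = 620 mm.
Weld metal: φR_n = 0.75 × 0.6 × 620 × 2.828 × 620 × 10⁻³ = 489.2 kN.
Base metal (shear rupture): φR_n = 0.75 × 0.6 × 450 × 5 × 620 × 10⁻³ = 627.8 kN.
Governing: weld metal.

φR_n ≈ 489 kN (weld metal governs)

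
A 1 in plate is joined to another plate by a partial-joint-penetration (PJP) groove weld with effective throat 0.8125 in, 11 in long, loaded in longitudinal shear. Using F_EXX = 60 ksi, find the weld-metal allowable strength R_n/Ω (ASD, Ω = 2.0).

R_n/Ω ≈ 161 kip

Effective throat (given) t_e = 0.8125 in.
A_we = 0.8125 × 11 = 8.938 in².
F_nw = 0.6 F_EXX = 36 ksi.
R_n/Ω = (36 × 8.938) / 2.0 = 160.9 kip.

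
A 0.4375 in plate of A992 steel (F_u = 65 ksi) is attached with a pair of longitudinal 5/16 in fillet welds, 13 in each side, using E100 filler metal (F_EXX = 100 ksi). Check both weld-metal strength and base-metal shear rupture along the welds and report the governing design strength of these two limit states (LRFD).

φR_n ≈ 258 kip (weld metal governs)

t_e = 0.707 × 0.3125 = 0.2209 in; L = 26 in.
Weld metal: φR_n = 0.75 × 0.6 × 100 × 0.2209 × 26 = 258.5 kip.
Base metal (shear rupture): φR_n = 0.75 × 0.6 × 65 × 0.4375 × 26 = 332.7 kip.
Governing: weld metal.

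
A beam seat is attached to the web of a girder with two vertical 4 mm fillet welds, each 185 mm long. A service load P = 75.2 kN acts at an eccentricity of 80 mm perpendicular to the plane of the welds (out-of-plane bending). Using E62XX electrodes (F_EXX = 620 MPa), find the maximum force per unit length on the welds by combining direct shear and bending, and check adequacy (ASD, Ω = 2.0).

L_w = 2 × 185 = 370 mm; section modulus (unit throat) S = 2 × L²/6 = 11410 mm².
Direct shear f_v = P/L_w = 75.2×10³/370 = 203.2 N/mm.
Moment M = P × e = 75.2×10³ × 80 = 6016000 N·mm; bending f_b = M/S = 527.3 N/mm.
f_max = √(f_v² + f_b²) = √(203.2² + 527.3²) = 565.1 N/mm.
r_n/Ω = (1/2.0) × 0.6 × 620 × (0.707 × 4) = 526 N/mm → NOT adequate.

f_max ≈ 565 N/mm; NOT adequate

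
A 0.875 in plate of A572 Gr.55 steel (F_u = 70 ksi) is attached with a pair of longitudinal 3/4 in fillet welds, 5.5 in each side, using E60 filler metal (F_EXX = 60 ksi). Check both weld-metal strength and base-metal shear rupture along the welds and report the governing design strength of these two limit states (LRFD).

t_e = 0.707 × 0.75 = 0.5302 in; L = 11 in.
Weld metal: φR_n = 0.75 × 0.6 × 60 × 0.5302 × 11 = 157.5 kips.
Base metal (shear rupture): φR_n = 0.75 × 0.6 × 70 × 0.875 × 11 = 303.2 kips.
Governing: weld metal.

φR_n ≈ 157 kips (weld metal governs)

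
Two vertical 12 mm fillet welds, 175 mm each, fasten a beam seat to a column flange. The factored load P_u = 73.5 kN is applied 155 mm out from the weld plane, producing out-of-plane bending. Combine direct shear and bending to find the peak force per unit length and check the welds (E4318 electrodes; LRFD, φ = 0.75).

E43XX → F_EXX = 430 MPa.
L_w = 2 × 175 = 350 mm; section modulus (unit throat) S = 2 × L²/6 = 10210 mm².
Direct shear f_v = P/L_w = 73.5×10³/350 = 210 N/mm.
Moment M = P × e = 73.5×10³ × 155 = 11392000 N·mm; bending f_b = M/S = 1116 N/mm.
f_max = √(f_v² + f_b²) = √(210² + 1116²) = 1136 N/mm.
φr_n = 0.75 × 0.6 × 430 × (0.707 × 12) = 1642 N/mm → adequate.

f_max ≈ 1140 N/mm; adequate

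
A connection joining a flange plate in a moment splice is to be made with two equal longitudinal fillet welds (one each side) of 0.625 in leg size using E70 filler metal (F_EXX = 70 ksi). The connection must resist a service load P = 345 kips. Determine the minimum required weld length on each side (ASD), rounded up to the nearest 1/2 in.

Throat t_e = 0.707 × 0.625 = 0.4419 in.
r_n/Ω = (0.6 × 70 × 0.4419) / 2.0 = 9.279 kip/in.
L_req = P / (r_n/Ω) = 345 / 9.279 = 37.18 in total.
Per side: 37.18 / 2 = 18.59 in.
Round up → use L = 19 in on each side.

L = 19 in on each side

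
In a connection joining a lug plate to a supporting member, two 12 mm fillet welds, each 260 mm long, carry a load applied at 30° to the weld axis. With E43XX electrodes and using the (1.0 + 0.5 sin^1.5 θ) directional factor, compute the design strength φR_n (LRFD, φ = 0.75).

E43XX → F_EXX = 430 MPa.
t_e = 0.707 × 12 = 8.484 mm; A_we = 8.484 × 520 = 4412 mm².
Directional factor: 1.0 + 0.5 sin^1.5(30°) = 1.177.
F_nw = 0.6 × 430 × 1.177 = 303.6 MPa.
φR_n = 0.75 × 303.6 × 4412 × 10⁻³ = 1005 kN.

φR_n ≈ 1000 kN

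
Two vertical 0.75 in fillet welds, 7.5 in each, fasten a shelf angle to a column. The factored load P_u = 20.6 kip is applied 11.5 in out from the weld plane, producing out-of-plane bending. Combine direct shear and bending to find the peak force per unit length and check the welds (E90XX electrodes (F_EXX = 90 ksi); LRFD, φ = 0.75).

L_w = 2 × 7.5 = 15 in; section modulus (unit throat) S = 2 × L²/6 = 18.75 in².
Direct shear f_v = P/L_w = 20.6/15 = 1.373 kip/in.
Moment M = P × e = 20.6 × 11.5 = 236.9 kip·in; bending f_b = M/S = 12.63 kip/in.
f_max = √(f_v² + f_b²) = √(1.373² + 12.63²) = 12.71 kip/in.
φr_n = 0.75 × 0.6 × 90 × (0.707 × 0.75) = 21.48 kip/in → adequate.

f_max ≈ 12.7 kip/in; adequate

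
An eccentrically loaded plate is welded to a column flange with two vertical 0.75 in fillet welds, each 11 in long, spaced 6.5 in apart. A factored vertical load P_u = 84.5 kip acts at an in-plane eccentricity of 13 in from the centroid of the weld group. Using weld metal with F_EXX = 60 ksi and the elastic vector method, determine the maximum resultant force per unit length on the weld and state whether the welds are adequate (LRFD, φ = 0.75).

f_max ≈ 17.7 kip/in; NOT adequate

Total weld length L_w = 22 in. Treat welds as unit-width lines.
Polar moment about centroid: J = 2[d³/12 + d(b/2)²] = 2[11³/12 + 11×3.25²] = 454.2 in³.
Direct shear f_v = P/L_w = 84.5 / 22 = 3.841 kip/in (vertical).
Torsion M = P·e = 84.5 × 13 = 1098.5 kip·in.
Critical point at (x, y) = (3.25, 5.5) from centroid. f_tx = M·y/J = 13.3 kip/in; f_ty = M·x/J = 7.86 kip/in.
Resultant f_max = √[f_tx² + (f_v + f_ty)²] = √[13.3² + (3.841 + 7.86)²] = 17.72 kip/in.
Capacity per unit length: φr_n = 0.75 × 0.6 × 60 × (0.707 × 0.75) = 14.32 kip/in.
17.72 > 14.32 → NOT adequate.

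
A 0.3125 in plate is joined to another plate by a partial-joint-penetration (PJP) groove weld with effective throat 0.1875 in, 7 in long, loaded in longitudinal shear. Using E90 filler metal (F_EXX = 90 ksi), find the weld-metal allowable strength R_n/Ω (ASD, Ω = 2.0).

Effective throat (given) t_e = 0.1875 in.
A_we = 0.1875 × 7 = 1.312 in².
F_nw = 0.6 F_EXX = 54 ksi.
R_n/Ω = (54 × 1.312) / 2.0 = 35.44 kip.

R_n/Ω ≈ 35.4 kip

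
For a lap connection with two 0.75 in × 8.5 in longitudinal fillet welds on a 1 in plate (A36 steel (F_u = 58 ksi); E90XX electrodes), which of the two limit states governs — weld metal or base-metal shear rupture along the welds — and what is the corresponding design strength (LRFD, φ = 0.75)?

φR_n ≈ 365 kip (weld metal governs)

E90XX → F_EXX = 90 ksi.
t_e = 0.707 × 0.75 = 0.5302 in; L = 17 in.
Weld metal: φR_n = 0.75 × 0.6 × 90 × 0.5302 × 17 = 365.1 kip.
Base metal (shear rupture): φR_n = 0.75 × 0.6 × 58 × 1 × 17 = 443.7 kip.
Governing: weld metal.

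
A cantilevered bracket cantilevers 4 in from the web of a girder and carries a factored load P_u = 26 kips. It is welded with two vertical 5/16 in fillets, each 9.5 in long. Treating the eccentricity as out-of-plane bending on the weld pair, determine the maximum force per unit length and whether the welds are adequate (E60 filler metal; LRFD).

f_max ≈ 3.72 kip/in; adequate

E60XX → F_EXX = 60 ksi.
L_w = 2 × 9.5 = 19 in; section modulus (unit throat) S = 2 × L²/6 = 30.08 in².
Direct shear f_v = P/L_w = 26/19 = 1.368 kip/in.
Moment M = P × e = 26 × 4 = 104 kip·in; bending f_b = M/S = 3.457 kip/in.
f_max = √(f_v² + f_b²) = √(1.368² + 3.457²) = 3.718 kip/in.
φr_n = 0.75 × 0.6 × 60 × (0.707 × 0.3125) = 5.965 kip/in → adequate.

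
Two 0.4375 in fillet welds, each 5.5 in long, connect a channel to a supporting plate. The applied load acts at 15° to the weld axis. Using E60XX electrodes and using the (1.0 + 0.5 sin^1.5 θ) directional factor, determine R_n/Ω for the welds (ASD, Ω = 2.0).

E60XX → F_EXX = 60 ksi.
t_e = 0.707 × 0.4375 = 0.3093 in; A_we = 0.3093 × 11 = 3.402 in².
Directional factor: 1.0 + 0.5 sin^1.5(15°) = 1.066.
F_nw = 0.6 × 60 × 1.066 = 38.37 ksi.
R_n/Ω = (38.37 × 3.402) / 2.0 = 65.28 kips.

R_n/Ω ≈ 65.3 kips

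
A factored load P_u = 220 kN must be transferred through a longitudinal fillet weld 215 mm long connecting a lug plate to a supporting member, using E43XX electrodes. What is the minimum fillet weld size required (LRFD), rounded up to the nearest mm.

E43XX → F_EXX = 430 MPa.
Total weld length L = 215 mm.
Required throat t_e = P_u / (φ × 0.6 F_EXX × L) = 220 / (0.75 × 0.6 × 430 × 215 × 10⁻³) = 5.288 mm.
Required leg w = t_e / 0.707 = 7.48 mm → use 8 mm.

w = 8 mm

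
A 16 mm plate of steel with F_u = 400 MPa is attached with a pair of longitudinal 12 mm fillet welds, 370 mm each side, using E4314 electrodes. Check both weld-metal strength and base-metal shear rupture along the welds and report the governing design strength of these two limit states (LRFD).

E43XX → F_EXX = 430 MPa.
t_e = 0.707 × 12 = 8.484 mm; L = 740 mm.
Weld metal: φR_n = 0.75 × 0.6 × 430 × 8.484 × 740 × 10⁻³ = 1215 kN.
Base metal (shear rupture): φR_n = 0.75 × 0.6 × 400 × 16 × 740 × 10⁻³ = 2131 kN.
Governing: weld metal.

φR_n ≈ 1210 kN (weld metal governs)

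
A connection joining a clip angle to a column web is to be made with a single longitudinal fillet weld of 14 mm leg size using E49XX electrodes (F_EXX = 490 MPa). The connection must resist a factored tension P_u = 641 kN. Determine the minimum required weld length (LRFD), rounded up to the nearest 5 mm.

Throat t_e = 0.707 × 14 = 9.898 mm.
φr_n = 0.75 × 0.6 × 490 × 9.898 × 10⁻³ = 2.183 kN/mm.
L_req = P_u / φr_n = 641 / 2.183 = 293.7 mm total.
Round up → use L = 295 mm.

L = 295 mm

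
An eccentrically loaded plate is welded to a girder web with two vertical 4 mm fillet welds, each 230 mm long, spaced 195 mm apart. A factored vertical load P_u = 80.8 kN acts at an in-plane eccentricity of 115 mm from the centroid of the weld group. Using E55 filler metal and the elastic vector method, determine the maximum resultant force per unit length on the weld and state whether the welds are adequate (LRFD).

f_max ≈ 358 N/mm; adequate

E55XX → F_EXX = 550 MPa.
Total weld length L_w = 460 mm. Treat welds as unit-width lines.
Polar moment about centroid: J = 2[d³/12 + d(b/2)²] = 2[230³/12 + 230×97.5²] = 6401000 mm³.
Direct shear f_v = P/L_w = 80.8×10³ / 460 = 175.7 N/mm (vertical).
Torsion M = P·e = 80.8×10³ × 115 = 9292000 N·mm.
Critical point at (x, y) = (97.5, 115) from centroid. f_tx = M·y/J = 166.9 N/mm; f_ty = M·x/J = 141.5 N/mm.
Resultant f_max = √[f_tx² + (f_v + f_ty)²] = √[166.9² + (175.7 + 141.5)²] = 358.4 N/mm.
Capacity per unit length: φr_n = 0.75 × 0.6 × 550 × (0.707 × 4) = 699.9 N/mm.
358.4 ≤ 699.9 → adequate.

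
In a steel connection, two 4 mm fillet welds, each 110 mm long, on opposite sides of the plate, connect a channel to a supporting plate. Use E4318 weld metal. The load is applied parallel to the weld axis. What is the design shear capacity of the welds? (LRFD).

φR_n ≈ 120 kN

E43XX → F_EXX = 430 MPa.
Effective throat t_e = 0.707 × 4 = 2.828 mm.
Total length L = 220 mm; A_we = 2.828 × 220 = 622.2 mm².
F_nw = 0.6 F_EXX = 0.6 × 430 = 258 MPa.
φR_n = 0.75 × 258 × 622.2 × 10⁻³ = 120.4 kN.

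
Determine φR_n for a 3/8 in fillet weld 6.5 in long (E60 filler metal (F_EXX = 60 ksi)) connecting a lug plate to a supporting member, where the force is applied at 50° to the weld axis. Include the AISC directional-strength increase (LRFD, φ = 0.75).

φR_n ≈ 62.1 kips

t_e = 0.707 × 0.375 = 0.2651 in; A_we = 0.2651 × 6.5 = 1.723 in².
Directional factor: 1.0 + 0.5 sin^1.5(50°) = 1.335.
F_nw = 0.6 × 60 × 1.335 = 48.07 ksi.
φR_n = 0.75 × 48.07 × 1.723 = 62.13 kips.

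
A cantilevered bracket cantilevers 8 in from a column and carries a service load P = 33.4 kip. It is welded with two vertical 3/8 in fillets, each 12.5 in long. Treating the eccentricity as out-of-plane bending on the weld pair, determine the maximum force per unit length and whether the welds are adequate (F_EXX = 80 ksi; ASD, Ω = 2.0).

f_max ≈ 5.3 kip/in; adequate

L_w = 2 × 12.5 = 25 in; section modulus (unit throat) S = 2 × L²/6 = 52.08 in².
Direct shear f_v = P/L_w = 33.4/25 = 1.336 kip/in.
Moment M = P × e = 33.4 × 8 = 267.2 kip·in; bending f_b = M/S = 5.13 kip/in.
f_max = √(f_v² + f_b²) = √(1.336² + 5.13²) = 5.301 kip/in.
r_n/Ω = (1/2.0) × 0.6 × 80 × (0.707 × 0.375) = 6.363 kip/in → adequate.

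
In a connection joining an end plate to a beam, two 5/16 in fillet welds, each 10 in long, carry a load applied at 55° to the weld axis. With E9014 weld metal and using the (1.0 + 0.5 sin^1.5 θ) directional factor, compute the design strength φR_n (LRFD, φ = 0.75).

φR_n ≈ 245 kips

E90XX → F_EXX = 90 ksi.
t_e = 0.707 × 0.3125 = 0.2209 in; A_we = 0.2209 × 20 = 4.419 in².
Directional factor: 1.0 + 0.5 sin^1.5(55°) = 1.371.
F_nw = 0.6 × 90 × 1.371 = 74.02 ksi.
φR_n = 0.75 × 74.02 × 4.419 = 245.3 kips.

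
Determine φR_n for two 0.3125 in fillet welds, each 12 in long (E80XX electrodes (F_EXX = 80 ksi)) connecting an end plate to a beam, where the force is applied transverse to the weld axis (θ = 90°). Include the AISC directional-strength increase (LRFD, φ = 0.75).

φR_n ≈ 286 kips

t_e = 0.707 × 0.3125 = 0.2209 in; A_we = 0.2209 × 24 = 5.302 in².
Directional factor: 1.0 + 0.5 sin^1.5(90°) = 1.5.
F_nw = 0.6 × 80 × 1.5 = 72 ksi.
φR_n = 0.75 × 72 × 5.302 = 286.3 kips.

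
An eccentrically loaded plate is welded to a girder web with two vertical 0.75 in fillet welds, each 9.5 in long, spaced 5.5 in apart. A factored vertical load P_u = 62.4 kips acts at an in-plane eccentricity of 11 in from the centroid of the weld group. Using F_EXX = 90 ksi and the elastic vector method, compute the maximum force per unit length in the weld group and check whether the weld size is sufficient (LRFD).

f_max ≈ 15.1 kip/in; adequate

Total weld length L_w = 19 in. Treat welds as unit-width lines.
Polar moment about centroid: J = 2[d³/12 + d(b/2)²] = 2[9.5³/12 + 9.5×2.75²] = 286.6 in³.
Direct shear f_v = P/L_w = 62.4 / 19 = 3.284 kip/in (vertical).
Torsion M = P·e = 62.4 × 11 = 686.4 kip·in.
Critical point at (x, y) = (2.75, 4.75) from centroid. f_tx = M·y/J = 11.38 kip/in; f_ty = M·x/J = 6.587 kip/in.
Resultant f_max = √[f_tx² + (f_v + f_ty)²] = √[11.38² + (3.284 + 6.587)²] = 15.06 kip/in.
Capacity per unit length: φr_n = 0.75 × 0.6 × 90 × (0.707 × 0.75) = 21.48 kip/in.
15.06 ≤ 21.48 → adequate.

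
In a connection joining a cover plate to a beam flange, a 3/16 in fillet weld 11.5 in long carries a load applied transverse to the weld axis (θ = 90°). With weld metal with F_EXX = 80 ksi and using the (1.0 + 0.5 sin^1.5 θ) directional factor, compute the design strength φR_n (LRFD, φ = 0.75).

φR_n ≈ 82.3 kips

t_e = 0.707 × 0.1875 = 0.1326 in; A_we = 0.1326 × 11.5 = 1.524 in².
Directional factor: 1.0 + 0.5 sin^1.5(90°) = 1.5.
F_nw = 0.6 × 80 × 1.5 = 72 ksi.
φR_n = 0.75 × 72 × 1.524 = 82.32 kips.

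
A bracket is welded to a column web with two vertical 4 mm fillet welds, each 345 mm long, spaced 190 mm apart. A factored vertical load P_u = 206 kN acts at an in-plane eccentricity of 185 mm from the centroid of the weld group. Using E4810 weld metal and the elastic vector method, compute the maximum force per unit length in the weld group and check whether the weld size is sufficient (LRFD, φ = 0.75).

E48XX → F_EXX = 480 MPa.
Total weld length L_w = 690 mm. Treat welds as unit-width lines.
Polar moment about centroid: J = 2[d³/12 + d(b/2)²] = 2[345³/12 + 345×95²] = 13070000 mm³.
Direct shear f_v = P/L_w = 206×10³ / 690 = 298.6 N/mm (vertical).
Torsion M = P·e = 206×10³ × 185 = 38110000 N·mm.
Critical point at (x, y) = (95, 172.5) from centroid. f_tx = M·y/J = 502.9 N/mm; f_ty = M·x/J = 277 N/mm.
Resultant f_max = √[f_tx² + (f_v + f_ty)²] = √[502.9² + (298.6 + 277)²] = 764.3 N/mm.
Capacity per unit length: φr_n = 0.75 × 0.6 × 480 × (0.707 × 4) = 610.8 N/mm.
764.3 > 610.8 → NOT adequate.

f_max ≈ 764 N/mm; NOT adequate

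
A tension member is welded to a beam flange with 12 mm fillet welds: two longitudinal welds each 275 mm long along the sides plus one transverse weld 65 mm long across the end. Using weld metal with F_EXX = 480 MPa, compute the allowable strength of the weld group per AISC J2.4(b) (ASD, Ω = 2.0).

R_n/Ω ≈ 751 kN

t_e = 0.707 × 12 = 8.484 mm.
R_nwl = 0.6 × 480 × 8.484 × 550 × 10⁻³ = 1344 kN (longitudinal, 2 welds).
R_nwt = 0.6 × 480 × 8.484 × 65 × 10⁻³ = 158.8 kN (transverse, base value).
(i) R_nwl + R_nwt = 1503 kN; (ii) 0.85 R_nwl + 1.5 R_nwt = 1381 kN.
R_n = max = 1503 kN [governs: (i)]; R_n/Ω = 751.3 kN.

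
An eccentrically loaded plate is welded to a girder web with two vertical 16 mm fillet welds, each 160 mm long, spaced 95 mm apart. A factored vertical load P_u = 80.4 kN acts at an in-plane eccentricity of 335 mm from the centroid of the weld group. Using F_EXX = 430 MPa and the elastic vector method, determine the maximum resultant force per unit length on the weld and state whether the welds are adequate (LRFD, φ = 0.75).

f_max ≈ 1920 N/mm; adequate

Total weld length L_w = 320 mm. Treat welds as unit-width lines.
Polar moment about centroid: J = 2[d³/12 + d(b/2)²] = 2[160³/12 + 160×47.5²] = 1405000 mm³.
Direct shear f_v = P/L_w = 80.4×10³ / 320 = 251.2 N/mm (vertical).
Torsion M = P·e = 80.4×10³ × 335 = 26934000 N·mm.
Critical point at (x, y) = (47.5, 80) from centroid. f_tx = M·y/J = 1534 N/mm; f_ty = M·x/J = 910.8 N/mm.
Resultant f_max = √[f_tx² + (f_v + f_ty)²] = √[1534² + (251.2 + 910.8)²] = 1924 N/mm.
Capacity per unit length: φr_n = 0.75 × 0.6 × 430 × (0.707 × 16) = 2189 N/mm.
1924 ≤ 2189 → adequate.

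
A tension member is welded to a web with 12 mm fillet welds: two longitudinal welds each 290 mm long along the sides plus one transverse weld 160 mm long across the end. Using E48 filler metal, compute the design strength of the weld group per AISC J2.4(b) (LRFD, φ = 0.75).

φR_n ≈ 1360 kN

E48XX → F_EXX = 480 MPa.
t_e = 0.707 × 12 = 8.484 mm.
R_nwl = 0.6 × 480 × 8.484 × 580 × 10⁻³ = 1417 kN (longitudinal, 2 welds).
R_nwt = 0.6 × 480 × 8.484 × 160 × 10⁻³ = 390.9 kN (transverse, base value).
(i) R_nwl + R_nwt = 1808 kN; (ii) 0.85 R_nwl + 1.5 R_nwt = 1791 kN.
R_n = max = 1808 kN [governs: (i)]; φR_n = 1356 kN.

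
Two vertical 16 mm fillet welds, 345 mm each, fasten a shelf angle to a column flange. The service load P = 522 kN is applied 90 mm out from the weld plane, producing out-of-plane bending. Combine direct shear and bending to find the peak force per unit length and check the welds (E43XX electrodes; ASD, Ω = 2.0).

E43XX → F_EXX = 430 MPa.
L_w = 2 × 345 = 690 mm; section modulus (unit throat) S = 2 × L²/6 = 39680 mm².
Direct shear f_v = P/L_w = 522×10³/690 = 756.5 N/mm.
Moment M = P × e = 522×10³ × 90 = 46980000 N·mm; bending f_b = M/S = 1184 N/mm.
f_max = √(f_v² + f_b²) = √(756.5² + 1184²) = 1405 N/mm.
r_n/Ω = (1/2.0) × 0.6 × 430 × (0.707 × 16) = 1459 N/mm → adequate.

f_max ≈ 1410 N/mm; adequate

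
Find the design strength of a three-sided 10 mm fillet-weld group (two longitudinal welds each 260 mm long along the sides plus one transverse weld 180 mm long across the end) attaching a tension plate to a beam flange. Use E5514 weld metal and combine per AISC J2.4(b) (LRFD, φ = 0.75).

E55XX → F_EXX = 550 MPa.
t_e = 0.707 × 10 = 7.07 mm.
R_nwl = 0.6 × 550 × 7.07 × 520 × 10⁻³ = 1213 kN (longitudinal, 2 welds).
R_nwt = 0.6 × 550 × 7.07 × 180 × 10⁻³ = 420 kN (transverse, base value).
(i) R_nwl + R_nwt = 1633 kN; (ii) 0.85 R_nwl + 1.5 R_nwt = 1661 kN.
R_n = max = 1661 kN [governs: (ii)]; φR_n = 1246 kN.

φR_n ≈ 1250 kN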